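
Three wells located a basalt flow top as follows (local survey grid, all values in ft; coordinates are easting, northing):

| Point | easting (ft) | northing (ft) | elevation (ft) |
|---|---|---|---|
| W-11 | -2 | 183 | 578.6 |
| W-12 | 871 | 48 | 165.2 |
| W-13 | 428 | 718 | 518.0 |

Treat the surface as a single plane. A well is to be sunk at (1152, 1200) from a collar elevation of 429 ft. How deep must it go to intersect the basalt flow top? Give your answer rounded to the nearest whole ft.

Let the plane be z = a·easting + b·northing + c.
W-12−W-11: 873a − 135b = −413.4;  W-13−W-11: 430a + 535b = −60.6.
Solving gives a = −0.43677, b = 0.23778.
Then c = 578.6 − a·-2 − b·183 = 534.21.
At (1152, 1200): z_contact = −503.2 + 285.3 + 534.21 = 316.4 ft.
Depth below ground = 429 − 316.4 = 113 ft.

113 ft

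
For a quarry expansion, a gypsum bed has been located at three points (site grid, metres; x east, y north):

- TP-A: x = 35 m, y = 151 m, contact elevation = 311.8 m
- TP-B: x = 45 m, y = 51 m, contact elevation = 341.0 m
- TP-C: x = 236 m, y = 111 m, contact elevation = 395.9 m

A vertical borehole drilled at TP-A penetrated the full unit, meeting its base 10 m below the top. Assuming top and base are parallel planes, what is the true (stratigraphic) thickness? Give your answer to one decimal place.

Two edge vectors: TP-A→TP-B = (10, -100, 29.2), TP-A→TP-C = (201, -40, 84.1).
Normal n = (TP-A→TP-B) × (TP-A→TP-C) = (-7242, 5028.2, 19700).
So ∂z/∂x = −n_x/n_z = 0.36761 and ∂z/∂y = −n_y/n_z = −0.25524.
|∇z| = √(a²+b²) = 0.44753, so dip δ = arctan(0.44753) = 24.11°.
True thickness = vertical thickness × cos δ = 10 × cos 24.11° = 9.1 m.

9.1 m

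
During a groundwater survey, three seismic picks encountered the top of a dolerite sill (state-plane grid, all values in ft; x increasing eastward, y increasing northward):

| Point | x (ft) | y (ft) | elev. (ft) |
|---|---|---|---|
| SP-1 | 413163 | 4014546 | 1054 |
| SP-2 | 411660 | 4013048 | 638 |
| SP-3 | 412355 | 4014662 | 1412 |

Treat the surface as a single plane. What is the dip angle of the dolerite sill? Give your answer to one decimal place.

Let the plane be z = a·x + b·y + c.
SP-2−SP-1: −1503a − 1498b = −416;  SP-3−SP-1: −808a + 116b = 358.
Solving gives a = −0.35243, b = 0.63131.
Gradient magnitude |∇z| = √(a² + b²) = √(0.12421 + 0.39856) = 0.72303.
True dip = arctan(0.72303) = 35.9°, dipping toward SSE (azimuth ≈ 151°).

35.9°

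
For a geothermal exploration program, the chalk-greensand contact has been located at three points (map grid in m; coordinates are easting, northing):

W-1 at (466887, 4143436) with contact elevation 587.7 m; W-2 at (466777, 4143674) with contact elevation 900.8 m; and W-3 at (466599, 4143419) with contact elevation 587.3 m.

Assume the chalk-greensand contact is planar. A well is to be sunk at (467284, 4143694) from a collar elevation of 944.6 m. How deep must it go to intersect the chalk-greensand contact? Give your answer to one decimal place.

55.8 m

Two edge vectors: W-1→W-2 = (-110, 238, 313.1), W-1→W-3 = (-288, -17, -0.4).
Normal n = (W-1→W-2) × (W-1→W-3) = (5227.5, -90216.8, 70414).
So ∂z/∂easting = −n_x/n_z = −0.074239498 and ∂z/∂northing = −n_y/n_z = 1.281233846.
Intercept c from W-1: 587.7 + 34661.46 − 5308710.44 = −5273461.28.
At (467284, 4143694): z_contact = −34690.93 + 5309041.00 − 5273461.28 = 888.79 m.
Depth below ground = 944.6 − 888.79 = 55.8 m.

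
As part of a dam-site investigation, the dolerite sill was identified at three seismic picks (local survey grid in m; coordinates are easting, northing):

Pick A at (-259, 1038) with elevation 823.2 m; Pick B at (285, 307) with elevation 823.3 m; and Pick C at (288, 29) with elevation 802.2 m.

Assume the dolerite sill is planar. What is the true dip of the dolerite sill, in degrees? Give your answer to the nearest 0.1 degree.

Two edge vectors: Pick A→Pick B = (544, -731, 0.1), Pick A→Pick C = (547, -1009, -21).
Normal n = (Pick A→Pick B) × (Pick A→Pick C) = (15451.9, 11478.7, -149039).
So ∂z/∂easting = −n_x/n_z = 0.10368 and ∂z/∂northing = −n_y/n_z = 0.07702.
Gradient magnitude |∇z| = √(a² + b²) = √(0.01075 + 0.00593) = 0.12915.
True dip = arctan(0.12915) = 7.4°, dipping toward SW (azimuth ≈ 233°).

7.4°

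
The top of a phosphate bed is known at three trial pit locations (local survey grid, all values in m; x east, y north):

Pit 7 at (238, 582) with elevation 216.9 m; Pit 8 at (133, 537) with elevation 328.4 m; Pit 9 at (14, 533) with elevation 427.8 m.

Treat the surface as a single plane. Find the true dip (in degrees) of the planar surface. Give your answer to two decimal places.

Two edge vectors: Pit 7→Pit 8 = (-105, -45, 111.5), Pit 7→Pit 9 = (-224, -49, 210.9).
Normal n = (Pit 7→Pit 8) × (Pit 7→Pit 9) = (-4027, -2831.5, -4935).
So ∂z/∂x = −n_x/n_z = −0.81601 and ∂z/∂y = −n_y/n_z = −0.57376.
Gradient magnitude |∇z| = √(a² + b²) = √(0.66587 + 0.32920) = 0.99753.
True dip = arctan(0.99753) = 44.93°, dipping toward NE (azimuth ≈ 055°).

44.93°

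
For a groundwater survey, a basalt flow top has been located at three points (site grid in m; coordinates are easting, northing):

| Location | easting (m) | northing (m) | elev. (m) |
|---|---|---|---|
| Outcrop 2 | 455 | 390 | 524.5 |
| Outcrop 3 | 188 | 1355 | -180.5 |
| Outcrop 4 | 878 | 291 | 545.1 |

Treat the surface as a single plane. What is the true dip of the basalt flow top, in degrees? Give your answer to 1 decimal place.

Let the plane be z = a·easting + b·northing + c.
Outcrop 3−Outcrop 2: −267a + 965b = −705;  Outcrop 4−Outcrop 2: 423a − 99b = 20.6.
Solving gives a = −0.13075, b = −0.76675.
Gradient magnitude |∇z| = √(a² + b²) = √(0.01710 + 0.58790) = 0.77782.
True dip = arctan(0.77782) = 37.9°, dipping toward N (azimuth ≈ 010°).

37.9°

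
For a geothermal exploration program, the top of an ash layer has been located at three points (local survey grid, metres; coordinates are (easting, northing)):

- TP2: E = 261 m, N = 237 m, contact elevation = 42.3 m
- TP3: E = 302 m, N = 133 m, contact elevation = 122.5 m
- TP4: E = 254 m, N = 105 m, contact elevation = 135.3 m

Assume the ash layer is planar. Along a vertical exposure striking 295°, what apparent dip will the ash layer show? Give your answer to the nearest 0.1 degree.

Let the plane be z = a·E + b·N + c.
TP3−TP2: 41a − 104b = 80.2;  TP4−TP2: −7a − 132b = 93.
Solving gives a = 0.14893, b = −0.71244.
Unit vector along 295° is (sin 295°, cos 295°) = (-0.9063, 0.4226).
Slope in that direction = a·(-0.9063) + b·(0.4226) = −0.43606.
Apparent dip = arctan|0.43606| = 23.6° (true dip is 36.0°, so apparent ≤ true as expected).

23.6°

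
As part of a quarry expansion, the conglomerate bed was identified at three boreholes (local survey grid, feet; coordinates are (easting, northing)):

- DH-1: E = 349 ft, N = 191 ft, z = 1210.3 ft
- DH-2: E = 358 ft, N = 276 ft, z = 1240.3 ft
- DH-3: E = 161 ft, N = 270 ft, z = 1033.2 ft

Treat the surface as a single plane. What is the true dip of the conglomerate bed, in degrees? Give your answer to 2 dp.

46.98°

Let the plane be z = a·E + b·N + c.
DH-2−DH-1: 9a + 85b = 30;  DH-3−DH-1: −188a + 79b = −177.1.
Solving gives a = 1.04389, b = 0.24241.
Gradient magnitude |∇z| = √(a² + b²) = √(1.08970 + 0.05876) = 1.07166.
True dip = arctan(1.07166) = 46.98°, dipping toward WSW (azimuth ≈ 257°).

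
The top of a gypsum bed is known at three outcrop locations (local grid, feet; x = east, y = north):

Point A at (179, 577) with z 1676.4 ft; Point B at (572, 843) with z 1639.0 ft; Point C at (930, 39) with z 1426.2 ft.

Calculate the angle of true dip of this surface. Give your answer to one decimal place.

Let the plane be z = a·x + b·y + c.
Point B−Point A: 393a + 266b = −37.4;  Point C−Point A: 751a − 538b = −250.2.
Solving gives a = −0.21078, b = 0.17082.
Gradient magnitude |∇z| = √(a² + b²) = √(0.04443 + 0.02918) = 0.27131.
True dip = arctan(0.27131) = 15.2°, dipping toward SE (azimuth ≈ 129°).

15.2°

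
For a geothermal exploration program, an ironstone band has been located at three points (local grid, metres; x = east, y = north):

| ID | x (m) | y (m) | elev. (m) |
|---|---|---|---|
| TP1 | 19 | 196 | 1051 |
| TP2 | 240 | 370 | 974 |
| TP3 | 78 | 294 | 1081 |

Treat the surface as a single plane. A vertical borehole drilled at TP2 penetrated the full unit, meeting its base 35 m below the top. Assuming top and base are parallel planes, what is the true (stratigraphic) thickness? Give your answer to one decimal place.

Let the plane be z = a·x + b·y + c.
TP2−TP1: 221a + 174b = −77;  TP3−TP1: 59a + 98b = 30.
Solving gives a = −1.12061, b = 0.98078.
|∇z| = √(a²+b²) = 1.48919, so dip δ = arctan(1.48919) = 56.12°.
True thickness = vertical thickness × cos δ = 35 × cos 56.12° = 19.5 m.

19.5 m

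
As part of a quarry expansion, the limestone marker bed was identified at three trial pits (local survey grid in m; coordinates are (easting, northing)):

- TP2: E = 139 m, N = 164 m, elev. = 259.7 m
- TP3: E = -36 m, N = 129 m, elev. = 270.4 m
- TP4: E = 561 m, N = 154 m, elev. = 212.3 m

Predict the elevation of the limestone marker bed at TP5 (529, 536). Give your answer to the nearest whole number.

303 m

Let the plane be z = a·E + b·N + c.
TP3−TP2: −175a − 35b = 10.7;  TP4−TP2: 422a − 10b = −47.4.
Solving gives a = −0.10690, b = 0.22879.
Then c = 259.7 − a·139 − b·164 = 237.04.
At (529, 536): z = −56.6 + 122.6 + 237.04 = 303.1 m.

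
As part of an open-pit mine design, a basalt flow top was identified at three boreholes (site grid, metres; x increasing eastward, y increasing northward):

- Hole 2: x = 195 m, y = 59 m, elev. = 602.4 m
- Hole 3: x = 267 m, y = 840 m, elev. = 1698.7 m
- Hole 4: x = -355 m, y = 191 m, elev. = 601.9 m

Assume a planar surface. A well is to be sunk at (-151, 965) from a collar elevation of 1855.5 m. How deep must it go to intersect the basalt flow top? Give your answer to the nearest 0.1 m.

123.3 m

Let the plane be z = a·x + b·y + c.
Hole 3−Hole 2: 72a + 781b = 1096.3;  Hole 4−Hole 2: −550a + 132b = −0.5.
Solving gives a = 0.33049, b = 1.37325.
Then c = 602.4 − a·195 − b·59 = 456.93.
At (-151, 965): z_contact = −49.90 + 1325.18 + 456.93 = 1732.21 m.
Depth below ground = 1855.5 − 1732.21 = 123.3 m.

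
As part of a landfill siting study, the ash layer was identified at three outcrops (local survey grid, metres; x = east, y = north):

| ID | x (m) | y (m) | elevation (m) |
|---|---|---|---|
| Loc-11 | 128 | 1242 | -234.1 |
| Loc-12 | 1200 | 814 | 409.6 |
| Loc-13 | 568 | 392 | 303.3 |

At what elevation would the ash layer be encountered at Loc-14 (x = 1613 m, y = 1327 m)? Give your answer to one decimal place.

383.0 m

Two edge vectors: Loc-11→Loc-12 = (1072, -428, 643.7), Loc-11→Loc-13 = (440, -850, 537.4).
Normal n = (Loc-11→Loc-12) × (Loc-11→Loc-13) = (317137.8, -292864.8, -722880).
So ∂z/∂x = −n_x/n_z = 0.438714 and ∂z/∂y = −n_y/n_z = −0.405136.
Intercept c from Loc-11: -234.1 − 56.16 + 503.18 = 212.92.
At (1613, 1327): z = 707.6 − 537.6 + 212.92 = 383.0 m.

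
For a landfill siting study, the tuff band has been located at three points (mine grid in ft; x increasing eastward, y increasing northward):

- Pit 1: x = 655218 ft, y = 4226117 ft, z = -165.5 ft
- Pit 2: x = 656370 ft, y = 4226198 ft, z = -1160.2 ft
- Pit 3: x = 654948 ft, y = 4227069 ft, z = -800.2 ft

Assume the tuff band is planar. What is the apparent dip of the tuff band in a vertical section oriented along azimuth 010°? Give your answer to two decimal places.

Let the plane be z = a·x + b·y + c.
Pit 2−Pit 1: 1152a + 81b = −994.7;  Pit 3−Pit 1: −270a + 952b = −634.7.
Solving gives a = −0.80061, b = −0.89377.
Unit vector along 010° is (sin 10°, cos 10°) = (0.1736, 0.9848).
Slope in that direction = a·(0.1736) + b·(0.9848) = −1.01921.
Apparent dip = arctan|1.01921| = 45.55° (true dip is 50.2°, so apparent ≤ true as expected).

45.55°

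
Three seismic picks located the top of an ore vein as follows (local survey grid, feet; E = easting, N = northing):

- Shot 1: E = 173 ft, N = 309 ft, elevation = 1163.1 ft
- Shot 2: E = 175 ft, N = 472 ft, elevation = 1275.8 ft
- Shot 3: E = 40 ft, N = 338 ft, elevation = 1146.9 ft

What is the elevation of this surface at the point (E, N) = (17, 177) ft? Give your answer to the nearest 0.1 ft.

Let the plane be z = a·E + b·N + c.
Shot 2−Shot 1: 2a + 163b = 112.7;  Shot 3−Shot 1: −133a + 29b = −16.2.
Solving gives a = 0.27184, b = 0.68808.
Then c = 1163.1 − a·173 − b·309 = 903.46.
At (17, 177): z = 4.6 + 121.8 + 903.46 = 1029.9 ft.

1029.9 ft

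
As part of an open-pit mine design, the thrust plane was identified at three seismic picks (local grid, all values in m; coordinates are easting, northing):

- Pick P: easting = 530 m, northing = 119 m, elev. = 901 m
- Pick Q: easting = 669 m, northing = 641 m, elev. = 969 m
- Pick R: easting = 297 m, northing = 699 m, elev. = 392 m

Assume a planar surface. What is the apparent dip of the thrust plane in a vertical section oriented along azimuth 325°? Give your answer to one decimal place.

Two edge vectors: Pick P→Pick Q = (139, 522, 68), Pick P→Pick R = (-233, 580, -509).
Normal n = (Pick P→Pick Q) × (Pick P→Pick R) = (-305138, 54907, 202246).
So ∂z/∂easting = −n_x/n_z = 1.50875 and ∂z/∂northing = −n_y/n_z = −0.27149.
Unit vector along 325° is (sin 325°, cos 325°) = (-0.5736, 0.8192).
Slope in that direction = a·(-0.5736) + b·(0.8192) = −1.08777.
Apparent dip = arctan|1.08777| = 47.4° (true dip is 56.9°, so apparent ≤ true as expected).

47.4°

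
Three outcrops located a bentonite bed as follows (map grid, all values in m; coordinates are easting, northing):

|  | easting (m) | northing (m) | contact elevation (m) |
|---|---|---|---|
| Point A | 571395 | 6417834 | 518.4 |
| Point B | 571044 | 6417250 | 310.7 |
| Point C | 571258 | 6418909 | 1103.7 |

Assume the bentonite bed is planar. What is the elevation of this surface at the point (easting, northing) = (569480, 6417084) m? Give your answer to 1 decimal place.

631.2 m

Let the plane be z = a·easting + b·northing + c.
Point B−Point A: −351a − 584b = −207.7;  Point C−Point A: −137a + 1075b = 585.3.
Solving gives a = −0.259193410, b = 0.511433026.
Then c = 518.4 − a·571395 − b·6417834 = −3133672.04.
At (569480, 6417084): z = −147605.5 + 3281908.7 − 3133672.04 = 631.2 m.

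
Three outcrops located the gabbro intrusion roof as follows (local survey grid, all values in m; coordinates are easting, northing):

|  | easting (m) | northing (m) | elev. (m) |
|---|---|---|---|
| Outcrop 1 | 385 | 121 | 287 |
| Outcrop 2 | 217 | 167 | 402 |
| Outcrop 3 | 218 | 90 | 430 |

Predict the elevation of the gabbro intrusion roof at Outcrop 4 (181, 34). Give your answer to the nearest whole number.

480 m

Let the plane be z = a·easting + b·northing + c.
Outcrop 2−Outcrop 1: −168a + 46b = 115;  Outcrop 3−Outcrop 1: −167a − 31b = 143.
Solving gives a = −0.78689, b = −0.37386.
Then c = 287 − a·385 − b·121 = 635.19.
At (181, 34): z = −142.4 − 12.7 + 635.19 = 480.1 m.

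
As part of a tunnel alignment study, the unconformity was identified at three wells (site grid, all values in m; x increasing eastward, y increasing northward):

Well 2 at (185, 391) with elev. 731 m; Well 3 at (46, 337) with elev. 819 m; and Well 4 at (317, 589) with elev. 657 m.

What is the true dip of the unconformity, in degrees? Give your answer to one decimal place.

Two edge vectors: Well 2→Well 3 = (-139, -54, 88), Well 2→Well 4 = (132, 198, -74).
Normal n = (Well 2→Well 3) × (Well 2→Well 4) = (-13428, 1330, -20394).
So ∂z/∂x = −n_x/n_z = −0.65843 and ∂z/∂y = −n_y/n_z = 0.06522.
Gradient magnitude |∇z| = √(a² + b²) = √(0.43353 + 0.00425) = 0.66165.
True dip = arctan(0.66165) = 33.5°, dipping toward E (azimuth ≈ 096°).

33.5°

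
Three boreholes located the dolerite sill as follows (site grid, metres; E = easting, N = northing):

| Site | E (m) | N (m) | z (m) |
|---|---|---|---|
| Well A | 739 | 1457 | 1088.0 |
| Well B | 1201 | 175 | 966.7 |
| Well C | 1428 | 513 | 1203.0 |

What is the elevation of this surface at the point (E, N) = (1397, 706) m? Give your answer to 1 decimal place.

Let the plane be z = a·E + b·N + c.
Well B−Well A: 462a − 1282b = −121.3;  Well C−Well A: 689a − 944b = 115.
Solving gives a = 0.585766, b = 0.305713.
Then c = 1088 − a·739 − b·1457 = 209.69.
At (1397, 706): z = 818.3 + 215.8 + 209.69 = 1243.8 m.

1243.8 m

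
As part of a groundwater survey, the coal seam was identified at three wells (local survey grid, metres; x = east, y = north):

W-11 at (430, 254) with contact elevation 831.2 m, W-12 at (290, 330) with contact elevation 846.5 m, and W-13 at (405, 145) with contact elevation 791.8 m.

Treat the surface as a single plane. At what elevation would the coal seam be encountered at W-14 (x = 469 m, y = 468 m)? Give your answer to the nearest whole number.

908 m

Let the plane be z = a·x + b·y + c.
W-12−W-11: −140a + 76b = 15.3;  W-13−W-11: −25a − 109b = −39.4.
Solving gives a = 0.07731, b = 0.34374.
Then c = 831.2 − a·430 − b·254 = 710.65.
At (469, 468): z = 36.3 + 160.9 + 710.65 = 907.8 m.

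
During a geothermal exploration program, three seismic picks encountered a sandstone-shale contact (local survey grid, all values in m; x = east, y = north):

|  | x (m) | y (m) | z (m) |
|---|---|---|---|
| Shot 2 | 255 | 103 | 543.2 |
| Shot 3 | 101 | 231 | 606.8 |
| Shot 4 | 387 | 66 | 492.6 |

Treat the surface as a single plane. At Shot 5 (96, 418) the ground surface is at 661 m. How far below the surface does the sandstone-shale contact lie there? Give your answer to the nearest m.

Let the plane be z = a·x + b·y + c.
Shot 3−Shot 2: −154a + 128b = 63.6;  Shot 4−Shot 2: 132a − 37b = −50.6.
Solving gives a = −0.36824, b = 0.05383.
Then c = 543.2 − a·255 − b·103 = 631.56.
At (96, 418): z_contact = −35.4 + 22.5 + 631.56 = 618.7 m.
Depth below ground = 661 − 618.7 = 42 m.

42 m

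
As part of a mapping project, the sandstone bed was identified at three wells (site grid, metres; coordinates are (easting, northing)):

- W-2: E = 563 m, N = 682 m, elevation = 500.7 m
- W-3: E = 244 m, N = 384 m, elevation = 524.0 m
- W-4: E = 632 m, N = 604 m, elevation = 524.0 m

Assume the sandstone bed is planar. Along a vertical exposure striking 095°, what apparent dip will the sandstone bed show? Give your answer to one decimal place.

Let the plane be z = a·E + b·N + c.
W-3−W-2: −319a − 298b = 23.3;  W-4−W-2: 69a − 78b = 23.3.
Solving gives a = 0.11280, b = −0.19893.
Unit vector along 095° is (sin 95°, cos 95°) = (0.9962, -0.0872).
Slope in that direction = a·(0.9962) + b·(-0.0872) = 0.12971.
Apparent dip = arctan|0.12971| = 7.4° (true dip is 12.9°, so apparent ≤ true as expected).

7.4°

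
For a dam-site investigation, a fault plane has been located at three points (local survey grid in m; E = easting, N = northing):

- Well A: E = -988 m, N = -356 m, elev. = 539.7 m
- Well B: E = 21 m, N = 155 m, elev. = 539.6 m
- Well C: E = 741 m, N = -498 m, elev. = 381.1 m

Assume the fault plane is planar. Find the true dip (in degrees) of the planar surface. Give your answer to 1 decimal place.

9.9°

Two edge vectors: Well A→Well B = (1009, 511, -0.1), Well A→Well C = (1729, -142, -158.6).
Normal n = (Well A→Well B) × (Well A→Well C) = (-81058.8, 159854.5, -1026797).
So ∂z/∂E = −n_x/n_z = −0.07894 and ∂z/∂N = −n_y/n_z = 0.15568.
Gradient magnitude |∇z| = √(a² + b²) = √(0.00623 + 0.02424) = 0.17455.
True dip = arctan(0.17455) = 9.9°, dipping toward SSE (azimuth ≈ 153°).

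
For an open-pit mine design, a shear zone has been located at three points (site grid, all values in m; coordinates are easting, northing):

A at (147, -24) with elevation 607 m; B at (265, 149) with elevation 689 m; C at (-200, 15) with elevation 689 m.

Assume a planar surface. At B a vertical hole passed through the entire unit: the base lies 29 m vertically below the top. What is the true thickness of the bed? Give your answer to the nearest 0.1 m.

Let the plane be z = a·easting + b·northing + c.
B−A: 118a + 173b = 82;  C−A: −347a + 39b = 82.
Solving gives a = −0.17001, b = 0.58995.
|∇z| = √(a²+b²) = 0.61395, so dip δ = arctan(0.61395) = 31.55°.
True thickness = vertical thickness × cos δ = 29 × cos 31.55° = 24.7 m.

24.7 m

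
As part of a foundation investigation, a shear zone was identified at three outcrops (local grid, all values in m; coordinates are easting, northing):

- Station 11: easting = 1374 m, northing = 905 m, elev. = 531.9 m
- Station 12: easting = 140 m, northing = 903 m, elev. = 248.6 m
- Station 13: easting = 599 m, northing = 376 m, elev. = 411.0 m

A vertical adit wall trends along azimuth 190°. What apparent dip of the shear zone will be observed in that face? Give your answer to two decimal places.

Let the plane be z = a·easting + b·northing + c.
Station 12−Station 11: −1234a − 2b = −283.3;  Station 13−Station 11: −775a − 529b = −120.9.
Solving gives a = 0.22975, b = −0.10805.
Unit vector along 190° is (sin 190°, cos 190°) = (-0.1736, -0.9848).
Slope in that direction = a·(-0.1736) + b·(-0.9848) = 0.06651.
Apparent dip = arctan|0.06651| = 3.81° (true dip is 14.2°, so apparent ≤ true as expected).

3.81°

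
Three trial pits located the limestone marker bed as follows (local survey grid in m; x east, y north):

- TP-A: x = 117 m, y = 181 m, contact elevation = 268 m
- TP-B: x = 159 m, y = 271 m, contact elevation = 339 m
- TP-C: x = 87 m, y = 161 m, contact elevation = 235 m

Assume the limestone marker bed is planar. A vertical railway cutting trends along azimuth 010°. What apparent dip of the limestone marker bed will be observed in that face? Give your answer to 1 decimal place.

28.3°

Let the plane be z = a·x + b·y + c.
TP-B−TP-A: 42a + 90b = 71;  TP-C−TP-A: −30a − 20b = −33.
Solving gives a = 0.83333, b = 0.40000.
Unit vector along 010° is (sin 10°, cos 10°) = (0.1736, 0.9848).
Slope in that direction = a·(0.1736) + b·(0.9848) = 0.53863.
Apparent dip = arctan|0.53863| = 28.3° (true dip is 42.7°, so apparent ≤ true as expected).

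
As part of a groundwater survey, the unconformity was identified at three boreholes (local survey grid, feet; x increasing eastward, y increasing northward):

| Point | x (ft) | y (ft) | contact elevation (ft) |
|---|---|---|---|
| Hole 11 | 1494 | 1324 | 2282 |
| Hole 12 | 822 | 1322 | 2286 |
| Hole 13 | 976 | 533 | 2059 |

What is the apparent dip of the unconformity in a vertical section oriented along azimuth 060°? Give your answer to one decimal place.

Two edge vectors: Hole 11→Hole 12 = (-672, -2, 4), Hole 11→Hole 13 = (-518, -791, -223).
Normal n = (Hole 11→Hole 12) × (Hole 11→Hole 13) = (3610, -151928, 530516).
So ∂z/∂x = −n_x/n_z = −0.00680 and ∂z/∂y = −n_y/n_z = 0.28638.
Unit vector along 060° is (sin 60°, cos 60°) = (0.8660, 0.5000).
Slope in that direction = a·(0.8660) + b·(0.5000) = 0.13730.
Apparent dip = arctan|0.13730| = 7.8° (true dip is 16.0°, so apparent ≤ true as expected).

7.8°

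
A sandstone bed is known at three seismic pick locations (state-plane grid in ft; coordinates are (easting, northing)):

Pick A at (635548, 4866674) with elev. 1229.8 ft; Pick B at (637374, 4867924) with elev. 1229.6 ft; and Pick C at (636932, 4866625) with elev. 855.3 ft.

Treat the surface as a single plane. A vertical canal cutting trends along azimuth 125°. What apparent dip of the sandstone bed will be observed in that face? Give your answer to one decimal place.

Let the plane be z = a·E + b·N + c.
Pick B−Pick A: 1826a + 1250b = −0.2;  Pick C−Pick A: 1384a − 49b = −374.5.
Solving gives a = −0.25729, b = 0.37569.
Unit vector along 125° is (sin 125°, cos 125°) = (0.8192, -0.5736).
Slope in that direction = a·(0.8192) + b·(-0.5736) = −0.42625.
Apparent dip = arctan|0.42625| = 23.1° (true dip is 24.5°, so apparent ≤ true as expected).

23.1°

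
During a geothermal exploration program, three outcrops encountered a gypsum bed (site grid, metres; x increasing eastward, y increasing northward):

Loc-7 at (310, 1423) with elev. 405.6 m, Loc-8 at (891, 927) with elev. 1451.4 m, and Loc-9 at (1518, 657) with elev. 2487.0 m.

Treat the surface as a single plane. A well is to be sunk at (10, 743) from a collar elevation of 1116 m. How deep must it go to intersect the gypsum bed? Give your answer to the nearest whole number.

922 m

Let the plane be z = a·x + b·y + c.
Loc-8−Loc-7: 581a − 496b = 1045.8;  Loc-9−Loc-7: 1208a − 766b = 2081.4.
Solving gives a = 1.50070, b = −0.35059.
Then c = 405.6 − a·310 − b·1423 = 439.27.
At (10, 743): z_contact = 15.0 − 260.5 + 439.27 = 193.8 m.
Depth below ground = 1116 − 193.8 = 922 m.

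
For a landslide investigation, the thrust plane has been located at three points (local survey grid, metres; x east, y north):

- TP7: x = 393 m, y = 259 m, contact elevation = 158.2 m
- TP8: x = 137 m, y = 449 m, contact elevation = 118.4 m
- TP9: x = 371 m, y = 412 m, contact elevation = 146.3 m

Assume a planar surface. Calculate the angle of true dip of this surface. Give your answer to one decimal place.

Let the plane be z = a·x + b·y + c.
TP8−TP7: −256a + 190b = −39.8;  TP9−TP7: −22a + 153b = −11.9.
Solving gives a = 0.10942, b = −0.06204.
Gradient magnitude |∇z| = √(a² + b²) = √(0.01197 + 0.00385) = 0.12579.
True dip = arctan(0.12579) = 7.2°, dipping toward WNW (azimuth ≈ 300°).

7.2°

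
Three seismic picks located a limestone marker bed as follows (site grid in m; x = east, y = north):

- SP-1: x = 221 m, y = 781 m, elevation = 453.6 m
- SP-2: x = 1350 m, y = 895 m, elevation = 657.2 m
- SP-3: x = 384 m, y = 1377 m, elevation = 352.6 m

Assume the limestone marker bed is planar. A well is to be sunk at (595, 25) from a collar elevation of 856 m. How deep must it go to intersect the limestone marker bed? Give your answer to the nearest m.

156 m

Two edge vectors: SP-1→SP-2 = (1129, 114, 203.6), SP-1→SP-3 = (163, 596, -101).
Normal n = (SP-1→SP-2) × (SP-1→SP-3) = (-132859.6, 147215.8, 654302).
So ∂z/∂x = −n_x/n_z = 0.20306 and ∂z/∂y = −n_y/n_z = −0.22500.
Intercept c from SP-1: 453.6 − 44.88 + 175.72 = 584.45.
At (595, 25): z_contact = 120.8 − 5.6 + 584.45 = 699.6 m.
Depth below ground = 856 − 699.6 = 156 m.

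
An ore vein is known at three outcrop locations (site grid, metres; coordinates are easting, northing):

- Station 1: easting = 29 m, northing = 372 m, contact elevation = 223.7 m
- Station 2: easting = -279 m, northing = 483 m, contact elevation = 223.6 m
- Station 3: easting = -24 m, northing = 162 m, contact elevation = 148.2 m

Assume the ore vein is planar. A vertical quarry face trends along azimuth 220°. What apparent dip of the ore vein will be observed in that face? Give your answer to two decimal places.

Two edge vectors: Station 1→Station 2 = (-308, 111, -0.1), Station 1→Station 3 = (-53, -210, -75.5).
Normal n = (Station 1→Station 2) × (Station 1→Station 3) = (-8401.5, -23248.7, 70563).
So ∂z/∂easting = −n_x/n_z = 0.11906 and ∂z/∂northing = −n_y/n_z = 0.32947.
Unit vector along 220° is (sin 220°, cos 220°) = (-0.6428, -0.7660).
Slope in that direction = a·(-0.6428) + b·(-0.7660) = −0.32892.
Apparent dip = arctan|0.32892| = 18.21° (true dip is 19.3°, so apparent ≤ true as expected).

18.21°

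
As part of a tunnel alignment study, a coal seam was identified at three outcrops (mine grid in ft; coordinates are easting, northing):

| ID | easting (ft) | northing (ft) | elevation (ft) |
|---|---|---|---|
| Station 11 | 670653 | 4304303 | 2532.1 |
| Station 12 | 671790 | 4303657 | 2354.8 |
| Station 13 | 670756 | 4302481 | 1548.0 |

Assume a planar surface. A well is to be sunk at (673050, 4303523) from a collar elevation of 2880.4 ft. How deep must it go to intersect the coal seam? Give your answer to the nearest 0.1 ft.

Two edge vectors: Station 11→Station 12 = (1137, -646, -177.3), Station 11→Station 13 = (103, -1822, -984.1).
Normal n = (Station 11→Station 12) × (Station 11→Station 13) = (312688, 1100659.8, -2005076).
So ∂z/∂easting = −n_x/n_z = 0.155948203 and ∂z/∂northing = −n_y/n_z = 0.548936699.
Intercept c from Station 11: 2532.1 − 104587.13 − 2362789.88 = −2464844.91.
At (673050, 4303523): z_contact = 104960.94 + 2362361.71 − 2464844.91 = 2477.74 ft.
Depth below ground = 2880.4 − 2477.74 = 402.7 ft.

402.7 ft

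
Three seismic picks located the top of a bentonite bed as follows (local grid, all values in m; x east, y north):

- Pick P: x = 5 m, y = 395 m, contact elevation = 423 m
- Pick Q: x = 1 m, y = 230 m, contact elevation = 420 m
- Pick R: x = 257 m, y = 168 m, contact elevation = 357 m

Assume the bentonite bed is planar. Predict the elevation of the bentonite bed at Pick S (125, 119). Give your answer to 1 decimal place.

387.5 m

Two edge vectors: Pick P→Pick Q = (-4, -165, -3), Pick P→Pick R = (252, -227, -66).
Normal n = (Pick P→Pick Q) × (Pick P→Pick R) = (10209, -1020, 42488).
So ∂z/∂x = −n_x/n_z = −0.24028 and ∂z/∂y = −n_y/n_z = 0.02401.
Intercept c from Pick P: 423 + 1.20 − 9.48 = 414.72.
At (125, 119): z = −30.0 + 2.9 + 414.72 = 387.5 m.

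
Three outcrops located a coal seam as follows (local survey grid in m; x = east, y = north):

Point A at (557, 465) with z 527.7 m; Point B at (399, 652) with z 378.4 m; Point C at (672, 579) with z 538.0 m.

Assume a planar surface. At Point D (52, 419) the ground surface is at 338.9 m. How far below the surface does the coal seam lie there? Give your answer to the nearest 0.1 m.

Two edge vectors: Point A→Point B = (-158, 187, -149.3), Point A→Point C = (115, 114, 10.3).
Normal n = (Point A→Point B) × (Point A→Point C) = (18946.3, -15542.1, -39517).
So ∂z/∂x = −n_x/n_z = 0.47945 and ∂z/∂y = −n_y/n_z = −0.39330.
Intercept c from Point A: 527.7 − 267.05 + 182.89 = 443.53.
At (52, 419): z_contact = 24.93 − 164.79 + 443.53 = 303.67 m.
Depth below ground = 338.9 − 303.67 = 35.2 m.

35.2 m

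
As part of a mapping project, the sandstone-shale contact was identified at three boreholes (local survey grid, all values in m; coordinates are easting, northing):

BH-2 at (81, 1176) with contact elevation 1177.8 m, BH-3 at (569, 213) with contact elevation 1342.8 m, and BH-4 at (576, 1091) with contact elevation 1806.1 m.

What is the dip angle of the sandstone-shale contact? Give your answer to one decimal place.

55.5°

Let the plane be z = a·easting + b·northing + c.
BH-3−BH-2: 488a − 963b = 165;  BH-4−BH-2: 495a − 85b = 628.3.
Solving gives a = 1.35804, b = 0.51685.
Gradient magnitude |∇z| = √(a² + b²) = √(1.84429 + 0.26713) = 1.45307.
True dip = arctan(1.45307) = 55.5°, dipping toward WSW (azimuth ≈ 249°).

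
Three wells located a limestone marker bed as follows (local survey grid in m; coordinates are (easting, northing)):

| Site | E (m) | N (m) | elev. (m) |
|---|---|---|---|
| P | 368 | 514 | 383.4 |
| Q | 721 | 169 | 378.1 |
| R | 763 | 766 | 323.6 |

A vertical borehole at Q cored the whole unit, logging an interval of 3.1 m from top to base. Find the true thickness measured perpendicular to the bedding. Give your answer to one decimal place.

3.1 m

Let the plane be z = a·E + b·N + c.
Q−P: 353a − 345b = −5.3;  R−P: 395a + 252b = −59.8.
Solving gives a = −0.09753, b = −0.08443.
|∇z| = √(a²+b²) = 0.12900, so dip δ = arctan(0.12900) = 7.35°.
True thickness = vertical thickness × cos δ = 3.1 × cos 7.35° = 3.1 m.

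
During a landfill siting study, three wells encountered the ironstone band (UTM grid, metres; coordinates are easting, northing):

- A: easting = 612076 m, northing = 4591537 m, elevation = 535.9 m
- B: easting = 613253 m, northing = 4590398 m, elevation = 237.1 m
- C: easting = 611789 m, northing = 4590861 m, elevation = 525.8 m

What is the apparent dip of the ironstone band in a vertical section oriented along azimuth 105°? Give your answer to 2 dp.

Two edge vectors: A→B = (1177, -1139, -298.8), A→C = (-287, -676, -10.1).
Normal n = (A→B) × (A→C) = (-190484.9, 97643.3, -1122545).
So ∂z/∂easting = −n_x/n_z = −0.16969 and ∂z/∂northing = −n_y/n_z = 0.08698.
Unit vector along 105° is (sin 105°, cos 105°) = (0.9659, -0.2588).
Slope in that direction = a·(0.9659) + b·(-0.2588) = −0.18642.
Apparent dip = arctan|0.18642| = 10.56° (true dip is 10.8°, so apparent ≤ true as expected).

10.56°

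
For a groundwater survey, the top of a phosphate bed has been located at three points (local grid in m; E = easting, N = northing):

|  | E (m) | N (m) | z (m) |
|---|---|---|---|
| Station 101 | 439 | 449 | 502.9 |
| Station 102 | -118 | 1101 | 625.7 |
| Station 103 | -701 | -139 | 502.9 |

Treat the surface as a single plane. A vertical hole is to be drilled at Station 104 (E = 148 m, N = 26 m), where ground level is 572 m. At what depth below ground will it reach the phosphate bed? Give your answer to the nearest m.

Two edge vectors: Station 101→Station 102 = (-557, 652, 122.8), Station 101→Station 103 = (-1140, -588, 0).
Normal n = (Station 101→Station 102) × (Station 101→Station 103) = (72206.4, -139992, 1070796).
So ∂z/∂E = −n_x/n_z = −0.06743 and ∂z/∂N = −n_y/n_z = 0.13074.
Intercept c from Station 101: 502.9 + 29.60 − 58.70 = 473.80.
At (148, 26): z_contact = −10.0 + 3.4 + 473.80 = 467.2 m.
Depth below ground = 572 − 467.2 = 105 m.

105 m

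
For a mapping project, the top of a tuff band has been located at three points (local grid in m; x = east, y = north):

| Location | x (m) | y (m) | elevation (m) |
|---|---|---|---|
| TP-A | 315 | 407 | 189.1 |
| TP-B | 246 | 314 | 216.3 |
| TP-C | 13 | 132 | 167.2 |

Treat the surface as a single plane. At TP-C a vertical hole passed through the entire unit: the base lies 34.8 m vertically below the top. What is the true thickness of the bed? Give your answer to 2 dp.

19.36 m

Let the plane be z = a·x + b·y + c.
TP-B−TP-A: −69a − 93b = 27.2;  TP-C−TP-A: −302a − 275b = −21.9.
Solving gives a = 1.04453, b = −1.06745.
|∇z| = √(a²+b²) = 1.49348, so dip δ = arctan(1.49348) = 56.19°.
True thickness = vertical thickness × cos δ = 34.8 × cos 56.19° = 19.36 m.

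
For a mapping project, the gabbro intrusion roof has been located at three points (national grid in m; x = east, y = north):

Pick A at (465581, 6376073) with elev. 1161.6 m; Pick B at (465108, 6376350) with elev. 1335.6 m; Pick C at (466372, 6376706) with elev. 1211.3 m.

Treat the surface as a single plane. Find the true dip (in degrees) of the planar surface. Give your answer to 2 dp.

19.91°

Two edge vectors: Pick A→Pick B = (-473, 277, 174), Pick A→Pick C = (791, 633, 49.7).
Normal n = (Pick A→Pick B) × (Pick A→Pick C) = (-96375.1, 161142.1, -518516).
So ∂z/∂x = −n_x/n_z = −0.18587 and ∂z/∂y = −n_y/n_z = 0.31078.
Gradient magnitude |∇z| = √(a² + b²) = √(0.03455 + 0.09658) = 0.36212.
True dip = arctan(0.36212) = 19.91°, dipping toward SSE (azimuth ≈ 149°).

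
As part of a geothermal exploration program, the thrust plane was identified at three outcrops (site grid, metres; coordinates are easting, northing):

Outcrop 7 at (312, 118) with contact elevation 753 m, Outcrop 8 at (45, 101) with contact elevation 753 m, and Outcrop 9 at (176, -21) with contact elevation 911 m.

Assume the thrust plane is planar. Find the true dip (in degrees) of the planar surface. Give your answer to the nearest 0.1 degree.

50.5°

Two edge vectors: Outcrop 7→Outcrop 8 = (-267, -17, 0), Outcrop 7→Outcrop 9 = (-136, -139, 158).
Normal n = (Outcrop 7→Outcrop 8) × (Outcrop 7→Outcrop 9) = (-2686, 42186, 34801).
So ∂z/∂easting = −n_x/n_z = 0.07718 and ∂z/∂northing = −n_y/n_z = −1.21221.
Gradient magnitude |∇z| = √(a² + b²) = √(0.00596 + 1.46944) = 1.21466.
True dip = arctan(1.21466) = 50.5°, dipping toward N (azimuth ≈ 356°).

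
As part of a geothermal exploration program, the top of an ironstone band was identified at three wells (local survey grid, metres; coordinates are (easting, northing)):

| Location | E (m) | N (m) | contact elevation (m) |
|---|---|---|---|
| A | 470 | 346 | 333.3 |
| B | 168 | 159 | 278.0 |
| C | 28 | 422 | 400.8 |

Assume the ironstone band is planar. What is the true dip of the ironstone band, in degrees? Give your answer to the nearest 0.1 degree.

Two edge vectors: A→B = (-302, -187, -55.3), A→C = (-442, 76, 67.5).
Normal n = (A→B) × (A→C) = (-8419.7, 44827.6, -105606).
So ∂z/∂E = −n_x/n_z = −0.07973 and ∂z/∂N = −n_y/n_z = 0.42448.
Gradient magnitude |∇z| = √(a² + b²) = √(0.00636 + 0.18018) = 0.43190.
True dip = arctan(0.43190) = 23.4°, dipping toward S (azimuth ≈ 169°).

23.4°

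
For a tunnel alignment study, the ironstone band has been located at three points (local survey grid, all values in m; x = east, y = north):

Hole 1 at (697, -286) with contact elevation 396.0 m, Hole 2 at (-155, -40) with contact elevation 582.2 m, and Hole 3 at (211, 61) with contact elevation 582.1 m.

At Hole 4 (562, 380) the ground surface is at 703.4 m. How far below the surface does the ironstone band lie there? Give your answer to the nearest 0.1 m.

35.5 m

Two edge vectors: Hole 1→Hole 2 = (-852, 246, 186.2), Hole 1→Hole 3 = (-486, 347, 186.1).
Normal n = (Hole 1→Hole 2) × (Hole 1→Hole 3) = (-18830.8, 68064, -176088).
So ∂z/∂x = −n_x/n_z = −0.10694 and ∂z/∂y = −n_y/n_z = 0.38653.
Intercept c from Hole 1: 396 + 74.54 + 110.55 = 581.09.
At (562, 380): z_contact = −60.10 + 146.88 + 581.09 = 667.87 m.
Depth below ground = 703.4 − 667.87 = 35.5 m.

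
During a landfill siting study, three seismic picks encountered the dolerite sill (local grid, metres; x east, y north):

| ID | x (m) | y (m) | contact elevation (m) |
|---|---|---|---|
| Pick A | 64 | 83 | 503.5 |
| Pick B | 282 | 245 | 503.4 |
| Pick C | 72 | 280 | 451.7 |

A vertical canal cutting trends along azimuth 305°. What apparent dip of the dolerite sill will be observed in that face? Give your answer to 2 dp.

17.75°

Two edge vectors: Pick A→Pick B = (218, 162, -0.1), Pick A→Pick C = (8, 197, -51.8).
Normal n = (Pick A→Pick B) × (Pick A→Pick C) = (-8371.9, 11291.6, 41650).
So ∂z/∂x = −n_x/n_z = 0.20101 and ∂z/∂y = −n_y/n_z = −0.27111.
Unit vector along 305° is (sin 305°, cos 305°) = (-0.8192, 0.5736).
Slope in that direction = a·(-0.8192) + b·(0.5736) = −0.32015.
Apparent dip = arctan|0.32015| = 17.75° (true dip is 18.6°, so apparent ≤ true as expected).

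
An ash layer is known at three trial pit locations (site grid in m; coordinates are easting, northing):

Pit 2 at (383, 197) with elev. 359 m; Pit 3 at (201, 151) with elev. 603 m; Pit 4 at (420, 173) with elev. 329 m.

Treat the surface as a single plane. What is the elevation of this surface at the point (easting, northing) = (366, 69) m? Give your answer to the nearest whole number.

Let the plane be z = a·easting + b·northing + c.
Pit 3−Pit 2: −182a − 46b = 244;  Pit 4−Pit 2: 37a − 24b = −30.
Solving gives a = −1.19209, b = −0.58781.
Then c = 359 − a·383 − b·197 = 931.37.
At (366, 69): z = −436.3 − 40.6 + 931.37 = 454.5 m.

455 m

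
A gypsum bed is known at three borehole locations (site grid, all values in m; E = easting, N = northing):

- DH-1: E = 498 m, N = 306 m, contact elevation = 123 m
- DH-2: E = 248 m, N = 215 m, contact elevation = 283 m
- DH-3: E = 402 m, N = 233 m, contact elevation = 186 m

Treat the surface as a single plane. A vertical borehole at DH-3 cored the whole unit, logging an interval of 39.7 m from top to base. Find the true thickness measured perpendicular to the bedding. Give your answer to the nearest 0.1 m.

33.6 m

Let the plane be z = a·E + b·N + c.
DH-2−DH-1: −250a − 91b = 160;  DH-3−DH-1: −96a − 73b = 63.
Solving gives a = −0.62508, b = −0.04099.
|∇z| = √(a²+b²) = 0.62642, so dip δ = arctan(0.62642) = 32.06°.
True thickness = vertical thickness × cos δ = 39.7 × cos 32.06° = 33.6 m.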